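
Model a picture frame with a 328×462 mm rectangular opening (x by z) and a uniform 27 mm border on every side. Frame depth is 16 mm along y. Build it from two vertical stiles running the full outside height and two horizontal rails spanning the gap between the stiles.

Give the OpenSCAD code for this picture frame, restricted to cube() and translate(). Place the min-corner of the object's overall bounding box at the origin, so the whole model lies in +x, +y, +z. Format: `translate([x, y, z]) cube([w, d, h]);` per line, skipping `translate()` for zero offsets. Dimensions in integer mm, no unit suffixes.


cube([27, 16, 516]);
translate([355, 0, 0]) cube([27, 16, 516]);
translate([27, 0, 0]) cube([328, 16, 27]);
translate([27, 0, 489]) cube([328, 16, 27]);


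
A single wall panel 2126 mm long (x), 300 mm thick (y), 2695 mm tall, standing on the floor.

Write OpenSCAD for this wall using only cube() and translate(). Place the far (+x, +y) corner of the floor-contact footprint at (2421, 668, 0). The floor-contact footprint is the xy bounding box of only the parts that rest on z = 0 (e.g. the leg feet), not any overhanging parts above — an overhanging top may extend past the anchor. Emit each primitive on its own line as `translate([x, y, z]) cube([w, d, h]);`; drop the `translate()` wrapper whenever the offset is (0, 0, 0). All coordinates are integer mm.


translate([295, 368, 0]) cube([2126, 300, 2695]);


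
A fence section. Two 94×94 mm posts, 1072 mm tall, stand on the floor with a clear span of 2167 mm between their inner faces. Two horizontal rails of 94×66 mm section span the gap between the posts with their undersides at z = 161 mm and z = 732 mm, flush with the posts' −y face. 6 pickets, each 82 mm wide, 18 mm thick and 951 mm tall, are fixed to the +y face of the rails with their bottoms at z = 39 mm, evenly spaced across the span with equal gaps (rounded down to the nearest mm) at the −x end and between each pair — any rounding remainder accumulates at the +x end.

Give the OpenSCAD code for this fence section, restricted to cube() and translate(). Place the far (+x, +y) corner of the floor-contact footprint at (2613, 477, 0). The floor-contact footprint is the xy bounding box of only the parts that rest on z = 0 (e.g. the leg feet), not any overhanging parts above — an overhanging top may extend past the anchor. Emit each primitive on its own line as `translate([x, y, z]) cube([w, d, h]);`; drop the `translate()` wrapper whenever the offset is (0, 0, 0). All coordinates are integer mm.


translate([258, 383, 0]) cube([94, 94, 1072]);
translate([2519, 383, 0]) cube([94, 94, 1072]);
translate([352, 383, 161]) cube([2167, 94, 66]);
translate([352, 383, 732]) cube([2167, 94, 66]);
translate([591, 477, 39]) cube([82, 18, 951]);
translate([912, 477, 39]) cube([82, 18, 951]);
translate([1233, 477, 39]) cube([82, 18, 951]);
translate([1554, 477, 39]) cube([82, 18, 951]);
translate([1875, 477, 39]) cube([82, 18, 951]);
translate([2196, 477, 39]) cube([82, 18, 951]);


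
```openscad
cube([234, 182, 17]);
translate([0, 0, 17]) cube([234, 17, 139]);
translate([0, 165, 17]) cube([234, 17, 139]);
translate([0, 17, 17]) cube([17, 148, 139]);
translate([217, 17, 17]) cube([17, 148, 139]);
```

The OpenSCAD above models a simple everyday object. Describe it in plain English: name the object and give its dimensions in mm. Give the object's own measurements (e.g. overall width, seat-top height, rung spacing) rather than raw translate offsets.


An open-topped rectangular box: outside dimensions 234×182×156 mm, with a uniform wall and base thickness of 17 mm. The base is a full 234×182 slab on the floor; four walls sit on top of the base. The front and back walls (the −y and +y sides) span the full width; the two side walls fit between them.


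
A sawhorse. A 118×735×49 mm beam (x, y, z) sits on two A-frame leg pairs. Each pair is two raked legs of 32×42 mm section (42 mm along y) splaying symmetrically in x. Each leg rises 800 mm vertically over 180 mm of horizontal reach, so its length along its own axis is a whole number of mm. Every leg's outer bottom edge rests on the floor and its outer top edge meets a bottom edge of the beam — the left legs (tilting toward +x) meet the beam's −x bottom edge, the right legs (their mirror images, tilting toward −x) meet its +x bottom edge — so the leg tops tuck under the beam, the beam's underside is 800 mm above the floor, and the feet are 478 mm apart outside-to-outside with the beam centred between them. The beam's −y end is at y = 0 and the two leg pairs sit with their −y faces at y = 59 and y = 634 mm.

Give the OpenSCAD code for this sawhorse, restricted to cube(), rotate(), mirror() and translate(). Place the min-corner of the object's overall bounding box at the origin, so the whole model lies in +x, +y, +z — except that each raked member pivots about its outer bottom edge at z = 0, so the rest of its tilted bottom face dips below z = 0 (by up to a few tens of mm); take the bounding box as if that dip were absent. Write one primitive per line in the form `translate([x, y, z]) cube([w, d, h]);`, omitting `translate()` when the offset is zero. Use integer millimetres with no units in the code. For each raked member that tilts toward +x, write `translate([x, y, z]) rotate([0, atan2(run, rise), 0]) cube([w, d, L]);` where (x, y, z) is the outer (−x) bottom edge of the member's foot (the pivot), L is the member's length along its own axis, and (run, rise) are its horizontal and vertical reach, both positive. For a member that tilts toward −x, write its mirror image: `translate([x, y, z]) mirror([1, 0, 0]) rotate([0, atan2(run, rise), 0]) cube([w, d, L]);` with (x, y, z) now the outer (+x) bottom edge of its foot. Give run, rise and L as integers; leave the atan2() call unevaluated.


// leg length = √(180² + 800²) = 820
// right-leg outer foot x = 2·180 + 118 = 478
// beam min-corner = (180, 0, 800)
translate([180, 0, 800]) cube([118, 735, 49]);
translate([0, 59, 0]) rotate([0, atan2(180, 800), 0]) cube([32, 42, 820]);
translate([478, 59, 0]) mirror([1, 0, 0]) rotate([0, atan2(180, 800), 0]) cube([32, 42, 820]);
translate([0, 634, 0]) rotate([0, atan2(180, 800), 0]) cube([32, 42, 820]);
translate([478, 634, 0]) mirror([1, 0, 0]) rotate([0, atan2(180, 800), 0]) cube([32, 42, 820]);


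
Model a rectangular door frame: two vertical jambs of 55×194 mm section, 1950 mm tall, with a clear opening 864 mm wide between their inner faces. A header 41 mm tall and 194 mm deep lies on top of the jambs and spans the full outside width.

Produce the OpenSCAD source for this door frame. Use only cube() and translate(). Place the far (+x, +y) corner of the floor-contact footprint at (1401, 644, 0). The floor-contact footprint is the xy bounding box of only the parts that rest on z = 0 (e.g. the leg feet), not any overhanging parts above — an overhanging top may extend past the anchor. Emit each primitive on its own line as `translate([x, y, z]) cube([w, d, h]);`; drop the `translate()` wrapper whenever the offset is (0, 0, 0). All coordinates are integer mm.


translate([427, 450, 0]) cube([55, 194, 1950]);
translate([1346, 450, 0]) cube([55, 194, 1950]);
translate([427, 450, 1950]) cube([974, 194, 41]);


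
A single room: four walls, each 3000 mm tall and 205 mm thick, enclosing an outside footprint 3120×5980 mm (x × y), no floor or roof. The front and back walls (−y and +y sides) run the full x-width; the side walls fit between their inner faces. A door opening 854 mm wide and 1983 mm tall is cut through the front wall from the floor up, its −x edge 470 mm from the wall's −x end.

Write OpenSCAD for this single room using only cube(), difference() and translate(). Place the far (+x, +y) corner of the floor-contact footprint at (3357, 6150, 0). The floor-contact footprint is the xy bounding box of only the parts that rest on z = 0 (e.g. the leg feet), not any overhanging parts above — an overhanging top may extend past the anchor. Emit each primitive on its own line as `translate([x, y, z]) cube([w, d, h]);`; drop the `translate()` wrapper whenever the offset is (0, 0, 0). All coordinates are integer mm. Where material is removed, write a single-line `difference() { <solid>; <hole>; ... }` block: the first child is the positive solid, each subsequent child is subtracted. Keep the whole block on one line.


difference() { translate([237, 170, 0]) cube([3120, 205, 3000]); translate([707, 170, 0]) cube([854, 205, 1983]); }
translate([237, 5945, 0]) cube([3120, 205, 3000]);
translate([237, 375, 0]) cube([205, 5570, 3000]);
translate([3152, 375, 0]) cube([205, 5570, 3000]);


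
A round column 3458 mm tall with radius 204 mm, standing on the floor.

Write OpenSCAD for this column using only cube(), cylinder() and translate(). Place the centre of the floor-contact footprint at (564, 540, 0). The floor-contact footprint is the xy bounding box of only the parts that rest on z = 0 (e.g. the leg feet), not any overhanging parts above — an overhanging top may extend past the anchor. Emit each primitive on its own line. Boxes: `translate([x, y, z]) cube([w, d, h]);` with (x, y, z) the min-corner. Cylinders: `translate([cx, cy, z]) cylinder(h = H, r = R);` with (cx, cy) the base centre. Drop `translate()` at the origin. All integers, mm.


translate([564, 540, 0]) cylinder(h = 3458, r = 204);


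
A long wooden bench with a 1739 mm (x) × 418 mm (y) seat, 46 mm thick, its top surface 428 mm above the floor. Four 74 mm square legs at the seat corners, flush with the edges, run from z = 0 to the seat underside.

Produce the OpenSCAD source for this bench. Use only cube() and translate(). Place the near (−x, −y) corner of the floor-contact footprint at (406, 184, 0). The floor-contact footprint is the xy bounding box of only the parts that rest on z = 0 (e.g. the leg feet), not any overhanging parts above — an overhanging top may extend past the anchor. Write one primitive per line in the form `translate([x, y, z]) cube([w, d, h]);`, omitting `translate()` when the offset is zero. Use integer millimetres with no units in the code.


// leg_h = 428 − 46 = 382
translate([406, 184, 382]) cube([1739, 418, 46]);
translate([406, 184, 0]) cube([74, 74, 382]);
translate([406, 528, 0]) cube([74, 74, 382]);
translate([2071, 184, 0]) cube([74, 74, 382]);
translate([2071, 528, 0]) cube([74, 74, 382]);


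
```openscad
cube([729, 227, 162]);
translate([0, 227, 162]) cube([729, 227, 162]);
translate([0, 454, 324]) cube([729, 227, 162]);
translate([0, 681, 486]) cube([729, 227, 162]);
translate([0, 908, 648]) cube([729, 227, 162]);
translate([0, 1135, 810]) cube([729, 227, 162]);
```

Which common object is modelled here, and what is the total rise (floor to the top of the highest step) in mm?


A staircase. The total rise is 972 mm.

6 identical blocks, each offset up and back from the previous — a staircase. Each step is 162 mm tall and there are 6 of them, so the total rise is 6 × 162 = 972 mm.


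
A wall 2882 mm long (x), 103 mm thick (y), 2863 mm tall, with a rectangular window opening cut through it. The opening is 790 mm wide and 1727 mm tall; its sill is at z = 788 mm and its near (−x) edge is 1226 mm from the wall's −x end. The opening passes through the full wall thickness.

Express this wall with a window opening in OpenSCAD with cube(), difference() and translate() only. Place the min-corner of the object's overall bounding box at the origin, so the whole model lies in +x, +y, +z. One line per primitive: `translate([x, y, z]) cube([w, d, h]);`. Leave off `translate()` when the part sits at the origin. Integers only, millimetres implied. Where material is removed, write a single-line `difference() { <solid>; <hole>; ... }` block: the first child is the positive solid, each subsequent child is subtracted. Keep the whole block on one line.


difference() { cube([2882, 103, 2863]); translate([1226, 0, 788]) cube([790, 103, 1727]); }


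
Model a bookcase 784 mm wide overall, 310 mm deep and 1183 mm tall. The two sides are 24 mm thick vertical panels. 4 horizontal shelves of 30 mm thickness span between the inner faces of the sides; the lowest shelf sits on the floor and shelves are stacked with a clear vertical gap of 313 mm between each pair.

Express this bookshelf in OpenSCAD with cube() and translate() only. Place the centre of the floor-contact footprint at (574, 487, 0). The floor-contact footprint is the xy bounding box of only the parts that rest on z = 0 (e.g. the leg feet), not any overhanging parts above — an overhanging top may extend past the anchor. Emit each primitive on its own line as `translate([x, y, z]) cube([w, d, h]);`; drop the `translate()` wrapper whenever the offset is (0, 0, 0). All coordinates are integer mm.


translate([182, 332, 0]) cube([24, 310, 1183]);
translate([942, 332, 0]) cube([24, 310, 1183]);
translate([206, 332, 0]) cube([736, 310, 30]);
translate([206, 332, 343]) cube([736, 310, 30]);
translate([206, 332, 686]) cube([736, 310, 30]);
translate([206, 332, 1029]) cube([736, 310, 30]);


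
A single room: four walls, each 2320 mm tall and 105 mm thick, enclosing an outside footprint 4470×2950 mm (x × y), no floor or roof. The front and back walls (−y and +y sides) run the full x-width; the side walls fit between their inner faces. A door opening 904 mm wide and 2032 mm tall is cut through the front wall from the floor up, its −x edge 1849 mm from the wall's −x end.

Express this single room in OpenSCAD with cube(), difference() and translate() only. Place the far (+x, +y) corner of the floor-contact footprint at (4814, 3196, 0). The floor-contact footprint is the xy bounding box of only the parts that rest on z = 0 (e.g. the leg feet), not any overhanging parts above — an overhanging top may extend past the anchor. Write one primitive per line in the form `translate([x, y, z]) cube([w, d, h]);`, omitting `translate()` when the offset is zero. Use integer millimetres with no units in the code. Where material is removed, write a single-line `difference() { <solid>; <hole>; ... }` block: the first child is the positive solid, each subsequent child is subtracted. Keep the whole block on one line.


difference() { translate([344, 246, 0]) cube([4470, 105, 2320]); translate([2193, 246, 0]) cube([904, 105, 2032]); }
translate([344, 3091, 0]) cube([4470, 105, 2320]);
translate([344, 351, 0]) cube([105, 2740, 2320]);
translate([4709, 351, 0]) cube([105, 2740, 2320]);


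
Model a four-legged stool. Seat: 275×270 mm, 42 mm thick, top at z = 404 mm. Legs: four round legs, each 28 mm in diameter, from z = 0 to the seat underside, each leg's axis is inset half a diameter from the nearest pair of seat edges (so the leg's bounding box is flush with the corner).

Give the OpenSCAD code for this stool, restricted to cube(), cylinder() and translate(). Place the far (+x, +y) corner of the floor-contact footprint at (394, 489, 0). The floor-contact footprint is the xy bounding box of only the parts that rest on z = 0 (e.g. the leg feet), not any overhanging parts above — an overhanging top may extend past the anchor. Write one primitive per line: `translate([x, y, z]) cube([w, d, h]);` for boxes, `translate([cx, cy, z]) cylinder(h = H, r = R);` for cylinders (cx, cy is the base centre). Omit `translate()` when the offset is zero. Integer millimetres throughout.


translate([119, 219, 362]) cube([275, 270, 42]);
translate([133, 233, 0]) cylinder(h = 362, r = 14);
translate([380, 233, 0]) cylinder(h = 362, r = 14);
translate([133, 475, 0]) cylinder(h = 362, r = 14);
translate([380, 475, 0]) cylinder(h = 362, r = 14);


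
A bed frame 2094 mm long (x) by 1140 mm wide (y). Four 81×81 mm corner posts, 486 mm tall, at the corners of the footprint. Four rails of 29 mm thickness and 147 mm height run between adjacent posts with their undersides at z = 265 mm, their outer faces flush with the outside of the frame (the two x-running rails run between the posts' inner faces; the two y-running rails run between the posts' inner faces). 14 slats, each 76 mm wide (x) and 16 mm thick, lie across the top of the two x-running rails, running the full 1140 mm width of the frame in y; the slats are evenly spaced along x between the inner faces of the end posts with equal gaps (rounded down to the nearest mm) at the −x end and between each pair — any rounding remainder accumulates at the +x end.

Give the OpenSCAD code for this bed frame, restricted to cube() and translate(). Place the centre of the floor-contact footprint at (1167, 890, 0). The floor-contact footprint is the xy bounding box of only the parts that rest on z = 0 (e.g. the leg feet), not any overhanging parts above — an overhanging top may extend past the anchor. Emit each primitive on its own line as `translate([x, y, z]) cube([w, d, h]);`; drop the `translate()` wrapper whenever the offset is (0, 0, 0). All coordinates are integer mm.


translate([120, 320, 0]) cube([81, 81, 486]);
translate([120, 1379, 0]) cube([81, 81, 486]);
translate([2133, 320, 0]) cube([81, 81, 486]);
translate([2133, 1379, 0]) cube([81, 81, 486]);
translate([201, 320, 265]) cube([1932, 29, 147]);
translate([201, 1431, 265]) cube([1932, 29, 147]);
translate([120, 401, 265]) cube([29, 978, 147]);
translate([2185, 401, 265]) cube([29, 978, 147]);
translate([258, 320, 412]) cube([76, 1140, 16]);
translate([391, 320, 412]) cube([76, 1140, 16]);
translate([524, 320, 412]) cube([76, 1140, 16]);
translate([657, 320, 412]) cube([76, 1140, 16]);
translate([790, 320, 412]) cube([76, 1140, 16]);
translate([923, 320, 412]) cube([76, 1140, 16]);
translate([1056, 320, 412]) cube([76, 1140, 16]);
translate([1189, 320, 412]) cube([76, 1140, 16]);
translate([1322, 320, 412]) cube([76, 1140, 16]);
translate([1455, 320, 412]) cube([76, 1140, 16]);
translate([1588, 320, 412]) cube([76, 1140, 16]);
translate([1721, 320, 412]) cube([76, 1140, 16]);
translate([1854, 320, 412]) cube([76, 1140, 16]);
translate([1987, 320, 412]) cube([76, 1140, 16]);


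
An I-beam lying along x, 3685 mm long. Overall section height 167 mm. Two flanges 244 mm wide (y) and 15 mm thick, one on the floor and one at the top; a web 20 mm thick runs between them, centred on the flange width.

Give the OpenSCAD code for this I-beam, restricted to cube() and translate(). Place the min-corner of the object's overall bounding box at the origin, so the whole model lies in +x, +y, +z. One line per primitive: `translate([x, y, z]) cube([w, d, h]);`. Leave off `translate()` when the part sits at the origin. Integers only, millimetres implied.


cube([3685, 244, 15]);
translate([0, 112, 15]) cube([3685, 20, 137]);
translate([0, 0, 152]) cube([3685, 244, 15]);


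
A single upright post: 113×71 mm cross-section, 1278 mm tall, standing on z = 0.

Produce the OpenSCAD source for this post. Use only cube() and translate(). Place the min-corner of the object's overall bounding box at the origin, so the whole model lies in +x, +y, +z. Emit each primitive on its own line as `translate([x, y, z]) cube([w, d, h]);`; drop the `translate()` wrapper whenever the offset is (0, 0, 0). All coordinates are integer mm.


cube([113, 71, 1278]);


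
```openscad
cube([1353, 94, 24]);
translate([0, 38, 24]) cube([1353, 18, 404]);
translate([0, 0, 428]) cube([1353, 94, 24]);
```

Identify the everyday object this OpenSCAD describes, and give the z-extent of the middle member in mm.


An I-beam. The web height is 404 mm.

Two wide flanges with a thin centred web — an I-beam. Overall 452 mm minus two 24 mm flanges gives a web of 452 − 2·24 = 404 mm.


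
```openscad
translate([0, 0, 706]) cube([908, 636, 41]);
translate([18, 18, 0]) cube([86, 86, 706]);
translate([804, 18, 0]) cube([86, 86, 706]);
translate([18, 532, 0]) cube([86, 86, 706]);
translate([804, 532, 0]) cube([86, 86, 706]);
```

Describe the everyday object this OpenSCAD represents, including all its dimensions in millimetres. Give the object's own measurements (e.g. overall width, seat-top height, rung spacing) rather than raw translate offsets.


A rectangular dining table. The top is 908×636×41 mm with its upper surface at z = 747 mm. It stands on four 86×86 mm square legs, each inset 18 mm from the nearest pair of top edges, running from the floor to the underside of the top.


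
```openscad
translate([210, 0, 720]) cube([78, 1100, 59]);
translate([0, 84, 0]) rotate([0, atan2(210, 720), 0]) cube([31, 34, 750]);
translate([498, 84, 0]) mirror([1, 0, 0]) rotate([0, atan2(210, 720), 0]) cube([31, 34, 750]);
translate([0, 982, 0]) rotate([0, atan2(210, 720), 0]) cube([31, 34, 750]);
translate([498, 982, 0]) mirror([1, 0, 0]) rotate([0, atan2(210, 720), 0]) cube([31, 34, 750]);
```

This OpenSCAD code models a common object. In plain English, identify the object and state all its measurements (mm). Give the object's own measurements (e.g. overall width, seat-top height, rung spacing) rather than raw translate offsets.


A sawhorse. A 78×1100×59 mm beam (x, y, z) sits on two A-frame leg pairs. Each pair is two raked legs of 31×34 mm section (34 mm along y) splaying symmetrically in x. Each leg rises 720 mm vertically over 210 mm of horizontal reach and is 750 mm long along its own axis. Every leg's outer bottom edge rests on the floor and its outer top edge meets a bottom edge of the beam — the left legs (tilting toward +x) meet the beam's −x bottom edge, the right legs (their mirror images, tilting toward −x) meet its +x bottom edge — so the leg tops tuck under the beam, the beam's underside is 720 mm above the floor, and the feet are 498 mm apart outside-to-outside with the beam centred between them. The two leg pairs are set in 84 mm from either end of the beam.


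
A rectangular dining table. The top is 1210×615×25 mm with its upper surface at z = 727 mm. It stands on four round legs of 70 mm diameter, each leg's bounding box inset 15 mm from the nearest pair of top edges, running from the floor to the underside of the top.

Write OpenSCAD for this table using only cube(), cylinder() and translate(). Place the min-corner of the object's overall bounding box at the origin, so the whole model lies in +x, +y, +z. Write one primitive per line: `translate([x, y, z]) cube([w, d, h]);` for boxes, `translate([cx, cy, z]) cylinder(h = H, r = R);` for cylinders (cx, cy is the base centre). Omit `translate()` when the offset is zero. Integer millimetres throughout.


translate([0, 0, 702]) cube([1210, 615, 25]);
translate([50, 50, 0]) cylinder(h = 702, r = 35);
translate([1160, 50, 0]) cylinder(h = 702, r = 35);
translate([50, 565, 0]) cylinder(h = 702, r = 35);
translate([1160, 565, 0]) cylinder(h = 702, r = 35);


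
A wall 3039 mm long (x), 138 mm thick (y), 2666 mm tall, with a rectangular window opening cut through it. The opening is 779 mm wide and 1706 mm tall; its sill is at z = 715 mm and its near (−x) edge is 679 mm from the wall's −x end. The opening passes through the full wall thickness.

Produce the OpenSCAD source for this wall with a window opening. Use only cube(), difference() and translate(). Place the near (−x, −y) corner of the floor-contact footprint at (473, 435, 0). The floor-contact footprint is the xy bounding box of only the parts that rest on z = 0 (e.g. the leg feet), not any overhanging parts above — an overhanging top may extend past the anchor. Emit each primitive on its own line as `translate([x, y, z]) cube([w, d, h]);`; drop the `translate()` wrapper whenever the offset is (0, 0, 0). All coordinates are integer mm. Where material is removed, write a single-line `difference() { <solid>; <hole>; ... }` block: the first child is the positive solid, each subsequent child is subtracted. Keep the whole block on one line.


difference() { translate([473, 435, 0]) cube([3039, 138, 2666]); translate([1152, 435, 715]) cube([779, 138, 1706]); }


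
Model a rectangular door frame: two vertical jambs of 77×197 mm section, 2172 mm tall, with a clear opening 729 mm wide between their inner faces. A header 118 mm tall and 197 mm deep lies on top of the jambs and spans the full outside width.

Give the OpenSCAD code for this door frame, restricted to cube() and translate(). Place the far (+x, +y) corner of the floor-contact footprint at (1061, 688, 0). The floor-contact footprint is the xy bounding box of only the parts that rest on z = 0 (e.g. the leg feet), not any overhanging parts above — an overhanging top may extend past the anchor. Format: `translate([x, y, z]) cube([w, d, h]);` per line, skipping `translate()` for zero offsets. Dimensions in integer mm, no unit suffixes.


translate([178, 491, 0]) cube([77, 197, 2172]);
translate([984, 491, 0]) cube([77, 197, 2172]);
translate([178, 491, 2172]) cube([883, 197, 118]);


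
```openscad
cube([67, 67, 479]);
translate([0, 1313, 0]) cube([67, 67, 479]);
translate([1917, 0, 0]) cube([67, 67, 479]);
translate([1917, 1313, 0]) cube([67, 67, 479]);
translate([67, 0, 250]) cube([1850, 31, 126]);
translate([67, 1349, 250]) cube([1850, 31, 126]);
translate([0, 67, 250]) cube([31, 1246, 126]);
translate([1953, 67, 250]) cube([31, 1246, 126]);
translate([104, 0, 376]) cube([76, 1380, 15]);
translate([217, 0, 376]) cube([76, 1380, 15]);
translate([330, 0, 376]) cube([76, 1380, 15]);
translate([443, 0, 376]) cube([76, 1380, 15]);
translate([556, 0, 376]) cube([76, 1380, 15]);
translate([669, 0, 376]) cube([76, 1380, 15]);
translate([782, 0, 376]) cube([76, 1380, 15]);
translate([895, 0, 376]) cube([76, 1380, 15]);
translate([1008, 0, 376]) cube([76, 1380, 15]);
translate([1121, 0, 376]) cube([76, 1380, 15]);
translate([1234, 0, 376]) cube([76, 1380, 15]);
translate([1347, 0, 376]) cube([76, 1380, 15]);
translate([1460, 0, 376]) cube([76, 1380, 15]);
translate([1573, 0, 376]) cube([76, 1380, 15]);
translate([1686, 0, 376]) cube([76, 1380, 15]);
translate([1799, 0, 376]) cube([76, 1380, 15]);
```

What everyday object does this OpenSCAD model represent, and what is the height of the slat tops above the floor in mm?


A bed frame. The slat-top height is 391 mm.

Four posts, four rails, and a row of slats — a bed frame. Slats sit on the rails at z = 250 + 126 = 376; with slat thickness 15, the top is 391 mm.


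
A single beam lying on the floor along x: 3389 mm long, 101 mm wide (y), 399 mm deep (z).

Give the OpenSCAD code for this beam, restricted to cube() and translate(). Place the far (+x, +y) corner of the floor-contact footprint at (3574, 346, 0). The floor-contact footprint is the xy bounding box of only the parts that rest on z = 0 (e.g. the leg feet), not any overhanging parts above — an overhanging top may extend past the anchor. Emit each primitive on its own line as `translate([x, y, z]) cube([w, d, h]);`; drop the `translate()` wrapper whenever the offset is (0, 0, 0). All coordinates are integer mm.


translate([185, 245, 0]) cube([3389, 101, 399]);


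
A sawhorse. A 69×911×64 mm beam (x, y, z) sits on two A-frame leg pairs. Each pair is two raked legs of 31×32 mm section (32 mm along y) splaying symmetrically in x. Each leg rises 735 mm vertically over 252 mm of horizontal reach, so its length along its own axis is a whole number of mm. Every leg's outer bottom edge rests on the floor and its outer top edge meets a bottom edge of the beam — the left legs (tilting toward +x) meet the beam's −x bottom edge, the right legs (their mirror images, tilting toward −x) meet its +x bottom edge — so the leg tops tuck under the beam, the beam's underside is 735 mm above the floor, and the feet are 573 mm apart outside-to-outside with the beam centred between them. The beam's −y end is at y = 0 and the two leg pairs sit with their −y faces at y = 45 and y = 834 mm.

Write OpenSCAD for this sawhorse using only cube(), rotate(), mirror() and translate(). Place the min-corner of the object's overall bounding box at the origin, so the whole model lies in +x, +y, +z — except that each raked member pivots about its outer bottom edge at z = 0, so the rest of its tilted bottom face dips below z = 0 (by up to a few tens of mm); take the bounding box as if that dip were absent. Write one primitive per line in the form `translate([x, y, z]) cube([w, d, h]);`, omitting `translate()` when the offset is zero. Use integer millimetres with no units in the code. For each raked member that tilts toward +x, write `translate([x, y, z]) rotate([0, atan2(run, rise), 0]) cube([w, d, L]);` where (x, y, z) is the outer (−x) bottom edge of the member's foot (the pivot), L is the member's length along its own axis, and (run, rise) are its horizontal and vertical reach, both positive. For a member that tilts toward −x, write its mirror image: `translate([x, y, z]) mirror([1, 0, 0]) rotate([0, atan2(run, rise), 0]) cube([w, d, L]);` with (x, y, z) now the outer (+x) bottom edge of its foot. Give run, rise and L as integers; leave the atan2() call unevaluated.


translate([252, 0, 735]) cube([69, 911, 64]);
translate([0, 45, 0]) rotate([0, atan2(252, 735), 0]) cube([31, 32, 777]);
translate([573, 45, 0]) mirror([1, 0, 0]) rotate([0, atan2(252, 735), 0]) cube([31, 32, 777]);
translate([0, 834, 0]) rotate([0, atan2(252, 735), 0]) cube([31, 32, 777]);
translate([573, 834, 0]) mirror([1, 0, 0]) rotate([0, atan2(252, 735), 0]) cube([31, 32, 777]);


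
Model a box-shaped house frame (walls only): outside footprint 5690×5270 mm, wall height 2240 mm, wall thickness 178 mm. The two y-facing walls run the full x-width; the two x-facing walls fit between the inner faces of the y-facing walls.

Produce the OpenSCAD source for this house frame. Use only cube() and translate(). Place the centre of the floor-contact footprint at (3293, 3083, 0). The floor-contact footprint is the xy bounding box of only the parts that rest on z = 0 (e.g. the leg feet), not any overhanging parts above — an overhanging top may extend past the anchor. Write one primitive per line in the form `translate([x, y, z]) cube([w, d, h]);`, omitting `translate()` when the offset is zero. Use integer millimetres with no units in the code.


translate([448, 448, 0]) cube([5690, 178, 2240]);
translate([448, 5540, 0]) cube([5690, 178, 2240]);
translate([448, 626, 0]) cube([178, 4914, 2240]);
translate([5960, 626, 0]) cube([178, 4914, 2240]);


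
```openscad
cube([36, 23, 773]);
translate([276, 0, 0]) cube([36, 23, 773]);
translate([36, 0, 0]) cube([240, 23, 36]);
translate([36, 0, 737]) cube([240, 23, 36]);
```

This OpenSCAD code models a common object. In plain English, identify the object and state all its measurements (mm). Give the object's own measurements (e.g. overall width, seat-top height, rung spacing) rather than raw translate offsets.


A rectangular picture frame lying in the x–z plane (depth along y). The opening is 240 mm wide (x) by 701 mm tall (z), surrounded by a border 36 mm wide on all four sides. The frame is 23 mm deep and is made of two full-height vertical stiles with two horizontal rails fitted between them.


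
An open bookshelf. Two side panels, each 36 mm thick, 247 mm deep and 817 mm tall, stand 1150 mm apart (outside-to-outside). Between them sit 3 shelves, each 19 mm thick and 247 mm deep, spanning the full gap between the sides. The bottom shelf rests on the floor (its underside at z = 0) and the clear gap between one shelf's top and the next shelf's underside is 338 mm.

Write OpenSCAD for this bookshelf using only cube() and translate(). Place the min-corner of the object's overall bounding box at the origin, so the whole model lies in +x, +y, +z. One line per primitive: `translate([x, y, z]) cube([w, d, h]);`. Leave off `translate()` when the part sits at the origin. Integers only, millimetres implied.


cube([36, 247, 817]);
translate([1114, 0, 0]) cube([36, 247, 817]);
translate([36, 0, 0]) cube([1078, 247, 19]);
translate([36, 0, 357]) cube([1078, 247, 19]);
translate([36, 0, 714]) cube([1078, 247, 19]);


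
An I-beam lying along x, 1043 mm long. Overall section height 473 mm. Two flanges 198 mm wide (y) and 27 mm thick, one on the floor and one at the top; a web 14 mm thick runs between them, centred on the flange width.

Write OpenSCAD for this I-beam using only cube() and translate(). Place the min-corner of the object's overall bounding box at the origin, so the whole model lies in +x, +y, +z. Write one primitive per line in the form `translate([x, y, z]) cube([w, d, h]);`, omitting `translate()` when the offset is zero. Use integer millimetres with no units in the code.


cube([1043, 198, 27]);
translate([0, 92, 27]) cube([1043, 14, 419]);
translate([0, 0, 446]) cube([1043, 198, 27]);


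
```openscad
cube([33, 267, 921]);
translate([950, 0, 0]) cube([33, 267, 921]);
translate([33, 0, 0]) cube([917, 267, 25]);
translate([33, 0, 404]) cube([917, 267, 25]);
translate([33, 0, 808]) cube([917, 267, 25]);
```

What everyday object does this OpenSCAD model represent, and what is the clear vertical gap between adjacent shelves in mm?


A bookshelf. The clear shelf gap is 379 mm.

Two tall side panels with 3 horizontal boards between them — a bookshelf. The first two shelf undersides are at z = 0 and z = 404; with shelf thickness 25, the clear gap is 404 − 0 − 25 = 379 mm.


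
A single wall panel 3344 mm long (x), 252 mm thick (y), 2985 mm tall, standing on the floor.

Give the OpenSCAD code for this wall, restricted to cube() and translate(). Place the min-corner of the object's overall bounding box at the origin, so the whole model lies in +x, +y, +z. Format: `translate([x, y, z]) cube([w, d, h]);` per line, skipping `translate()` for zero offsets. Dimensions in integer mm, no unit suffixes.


cube([3344, 252, 2985]);


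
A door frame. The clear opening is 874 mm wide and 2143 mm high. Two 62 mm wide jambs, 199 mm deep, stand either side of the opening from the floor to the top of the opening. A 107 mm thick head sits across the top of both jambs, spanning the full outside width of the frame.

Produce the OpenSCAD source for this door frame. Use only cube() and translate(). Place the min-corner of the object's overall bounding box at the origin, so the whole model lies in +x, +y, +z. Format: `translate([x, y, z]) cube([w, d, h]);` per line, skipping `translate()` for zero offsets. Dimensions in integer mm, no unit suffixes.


cube([62, 199, 2143]);
translate([936, 0, 0]) cube([62, 199, 2143]);
translate([0, 0, 2143]) cube([998, 199, 107]);


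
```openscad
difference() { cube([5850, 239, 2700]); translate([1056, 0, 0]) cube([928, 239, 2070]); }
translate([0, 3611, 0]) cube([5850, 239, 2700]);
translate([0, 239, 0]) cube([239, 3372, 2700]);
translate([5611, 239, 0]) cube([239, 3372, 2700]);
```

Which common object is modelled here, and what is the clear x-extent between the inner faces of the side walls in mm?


A single room. The interior width is 5372 mm.

Four walls enclosing a rectangle with a door in the front wall — a room. Outside width 5850 minus two 239 mm walls gives 5372 mm.


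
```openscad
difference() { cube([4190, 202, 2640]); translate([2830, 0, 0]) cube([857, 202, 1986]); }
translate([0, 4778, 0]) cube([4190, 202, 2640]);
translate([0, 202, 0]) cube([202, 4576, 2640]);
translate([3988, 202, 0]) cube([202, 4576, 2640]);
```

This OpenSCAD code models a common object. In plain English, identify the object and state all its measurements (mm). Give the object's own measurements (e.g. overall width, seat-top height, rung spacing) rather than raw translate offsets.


A single room: four walls, each 2640 mm tall and 202 mm thick, enclosing an outside footprint 4190×4980 mm (x × y), no floor or roof. The front and back walls (−y and +y sides) run the full x-width; the side walls fit between their inner faces. A door opening 857 mm wide and 1986 mm tall is cut through the front wall from the floor up, its −x edge 2830 mm from the wall's −x end.


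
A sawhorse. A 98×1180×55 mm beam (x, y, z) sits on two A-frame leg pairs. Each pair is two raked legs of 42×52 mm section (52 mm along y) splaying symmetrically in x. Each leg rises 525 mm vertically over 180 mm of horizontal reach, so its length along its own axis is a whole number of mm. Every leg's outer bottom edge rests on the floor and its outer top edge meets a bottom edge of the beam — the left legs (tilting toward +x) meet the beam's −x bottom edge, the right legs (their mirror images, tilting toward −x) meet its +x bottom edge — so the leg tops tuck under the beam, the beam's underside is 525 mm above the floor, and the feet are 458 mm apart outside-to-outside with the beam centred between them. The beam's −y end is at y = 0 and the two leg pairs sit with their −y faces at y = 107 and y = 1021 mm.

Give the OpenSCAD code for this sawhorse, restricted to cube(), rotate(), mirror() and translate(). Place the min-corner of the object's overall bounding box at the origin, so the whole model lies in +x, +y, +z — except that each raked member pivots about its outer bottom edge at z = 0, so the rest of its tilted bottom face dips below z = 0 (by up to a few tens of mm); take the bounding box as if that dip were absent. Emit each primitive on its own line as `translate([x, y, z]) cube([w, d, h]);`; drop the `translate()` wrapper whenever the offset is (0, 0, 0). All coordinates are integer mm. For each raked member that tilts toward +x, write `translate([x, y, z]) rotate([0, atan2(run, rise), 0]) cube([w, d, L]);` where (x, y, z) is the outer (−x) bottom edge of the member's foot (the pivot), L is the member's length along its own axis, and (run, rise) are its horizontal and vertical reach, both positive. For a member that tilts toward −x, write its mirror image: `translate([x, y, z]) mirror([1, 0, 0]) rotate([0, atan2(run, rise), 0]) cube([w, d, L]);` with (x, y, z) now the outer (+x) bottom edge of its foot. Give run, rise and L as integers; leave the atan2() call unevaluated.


translate([180, 0, 525]) cube([98, 1180, 55]);
translate([0, 107, 0]) rotate([0, atan2(180, 525), 0]) cube([42, 52, 555]);
translate([458, 107, 0]) mirror([1, 0, 0]) rotate([0, atan2(180, 525), 0]) cube([42, 52, 555]);
translate([0, 1021, 0]) rotate([0, atan2(180, 525), 0]) cube([42, 52, 555]);
translate([458, 1021, 0]) mirror([1, 0, 0]) rotate([0, atan2(180, 525), 0]) cube([42, 52, 555]);


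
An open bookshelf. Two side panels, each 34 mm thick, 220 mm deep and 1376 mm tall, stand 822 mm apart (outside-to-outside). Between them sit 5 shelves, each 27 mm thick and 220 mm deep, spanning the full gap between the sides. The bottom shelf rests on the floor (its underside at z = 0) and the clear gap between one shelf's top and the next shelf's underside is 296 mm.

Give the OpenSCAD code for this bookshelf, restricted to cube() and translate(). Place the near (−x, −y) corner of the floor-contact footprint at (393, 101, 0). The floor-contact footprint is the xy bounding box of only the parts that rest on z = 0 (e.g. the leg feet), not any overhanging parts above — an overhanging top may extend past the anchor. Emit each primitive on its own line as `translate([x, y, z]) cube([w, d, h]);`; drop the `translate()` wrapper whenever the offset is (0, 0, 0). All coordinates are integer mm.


translate([393, 101, 0]) cube([34, 220, 1376]);
translate([1181, 101, 0]) cube([34, 220, 1376]);
translate([427, 101, 0]) cube([754, 220, 27]);
translate([427, 101, 323]) cube([754, 220, 27]);
translate([427, 101, 646]) cube([754, 220, 27]);
translate([427, 101, 969]) cube([754, 220, 27]);
translate([427, 101, 1292]) cube([754, 220, 27]);


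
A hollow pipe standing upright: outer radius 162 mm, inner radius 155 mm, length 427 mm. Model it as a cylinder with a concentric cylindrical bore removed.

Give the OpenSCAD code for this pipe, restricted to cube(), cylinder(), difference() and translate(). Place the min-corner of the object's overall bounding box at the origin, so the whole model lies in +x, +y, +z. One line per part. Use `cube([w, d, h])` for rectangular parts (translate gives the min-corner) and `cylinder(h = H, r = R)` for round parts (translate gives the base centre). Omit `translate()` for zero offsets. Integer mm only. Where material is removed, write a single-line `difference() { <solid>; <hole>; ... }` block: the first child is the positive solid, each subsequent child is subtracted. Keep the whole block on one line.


difference() { translate([162, 162, 0]) cylinder(h = 427, r = 162); translate([162, 162, 0]) cylinder(h = 427, r = 155); }
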